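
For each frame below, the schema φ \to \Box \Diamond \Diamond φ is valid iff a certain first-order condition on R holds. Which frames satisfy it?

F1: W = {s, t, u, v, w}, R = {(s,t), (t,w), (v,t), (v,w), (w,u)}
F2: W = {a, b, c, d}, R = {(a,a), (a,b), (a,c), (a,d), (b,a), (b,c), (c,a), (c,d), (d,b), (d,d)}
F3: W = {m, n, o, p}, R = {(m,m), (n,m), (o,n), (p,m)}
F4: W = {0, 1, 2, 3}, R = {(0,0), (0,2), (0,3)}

The schema corresponds to a generalized confluence (Geach) condition: \forall x \forall z (xRz \to \exists w (x = w \wedge z R^2 w)).
F1: fails — sRt but no w* with s=w* and tR²w*.
F2: ✓.
F3: fails — nRm but no w with n=w and mR²w.
F4: fails — 0R2 but no w with 0=w and 2R²w.

F2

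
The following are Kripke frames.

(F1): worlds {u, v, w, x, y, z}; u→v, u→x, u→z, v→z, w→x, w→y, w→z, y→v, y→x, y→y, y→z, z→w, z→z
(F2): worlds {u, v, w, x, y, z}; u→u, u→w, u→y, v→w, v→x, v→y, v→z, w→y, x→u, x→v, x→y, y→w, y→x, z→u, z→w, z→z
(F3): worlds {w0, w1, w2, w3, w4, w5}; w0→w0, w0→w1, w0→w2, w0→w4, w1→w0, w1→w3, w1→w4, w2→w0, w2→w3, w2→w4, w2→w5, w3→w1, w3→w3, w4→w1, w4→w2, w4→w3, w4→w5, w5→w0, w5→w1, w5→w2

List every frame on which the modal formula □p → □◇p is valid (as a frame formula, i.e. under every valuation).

(F3)

This is the axiom for a generalized confluence (Geach) condition; its first-order frame correspondent is ∀x ∀z (xRz → ∃w (xRw ∧ zRw)).
(F1): fails — uRx but no t with uRt and xRt.
(F2): fails — wRy but no t with wRt and yRt.
(F3): satisfies the condition.
Valid on: (F3).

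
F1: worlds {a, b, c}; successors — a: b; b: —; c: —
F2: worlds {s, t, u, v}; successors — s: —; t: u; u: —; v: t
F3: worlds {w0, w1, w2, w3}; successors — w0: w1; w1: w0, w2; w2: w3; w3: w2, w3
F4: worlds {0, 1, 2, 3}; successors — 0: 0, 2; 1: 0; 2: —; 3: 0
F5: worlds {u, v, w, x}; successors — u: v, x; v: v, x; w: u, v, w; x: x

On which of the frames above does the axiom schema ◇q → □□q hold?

F1

This is the axiom for a generalized confluence (Geach) condition; its first-order frame correspondent is ∀x ∀y ∀z ((xRy ∧ xR²z) → ∃w (y = w ∧ z = w)).
F1: ✓.
F2: fails — vRt, vR²u but t ≠ u.
F3: fails — w0Rw1, w0R²w0 but w1 ≠ w0.
F4: fails — 0R0, 0R²2 but 0 ≠ 2.
F5: fails — uRv, uR²x but v ≠ x.
Valid on: F1.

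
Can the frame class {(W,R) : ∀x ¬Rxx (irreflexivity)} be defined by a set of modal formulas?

Any modally definable frame class is closed under surjective bounded morphisms.
The 3-cycle (worlds w0,w1,w2 with w0→w1→w2→w0) is irreflexive, and the map sending every world to a single reflexive point • is a surjective bounded morphism (forth: every edge maps to (•,•); back: every world has a successor). So any modal formula valid on the 3-cycle is also valid on the reflexive point, which is not irreflexive.
So the class is not modally definable.

Not definable by any modal formula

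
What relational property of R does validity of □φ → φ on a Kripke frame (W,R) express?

Reflexivity

Suppose □φ→φ is valid. At any x set V(φ)={w : Rxw}. Then □φ holds at x, so φ holds at x, i.e. Rxx.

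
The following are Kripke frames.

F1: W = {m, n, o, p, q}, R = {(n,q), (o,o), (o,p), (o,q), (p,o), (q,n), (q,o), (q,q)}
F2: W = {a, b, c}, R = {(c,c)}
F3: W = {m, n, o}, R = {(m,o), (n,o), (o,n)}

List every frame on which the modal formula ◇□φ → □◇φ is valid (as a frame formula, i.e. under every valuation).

F1, F2, F3

Frame correspondent (Sahlqvist): ∀x ∀y ∀z (Rxy ∧ Rxz → ∃w (Ryw ∧ Rzw)) — i.e. convergence.
F1: holds.
F2: holds.
F3: holds.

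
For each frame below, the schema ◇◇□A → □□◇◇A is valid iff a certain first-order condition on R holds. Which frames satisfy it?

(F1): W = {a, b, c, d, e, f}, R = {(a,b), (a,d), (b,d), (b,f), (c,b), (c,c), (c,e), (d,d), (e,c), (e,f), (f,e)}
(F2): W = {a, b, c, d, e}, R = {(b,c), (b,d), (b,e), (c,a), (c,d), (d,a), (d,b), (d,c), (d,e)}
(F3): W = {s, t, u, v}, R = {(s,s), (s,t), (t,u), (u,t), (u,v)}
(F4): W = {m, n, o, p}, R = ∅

(F4)

This is the axiom for a generalized confluence (Geach) condition; its first-order frame correspondent is ∀x ∀y ∀z ((xR²y ∧ xR²z) → ∃w (yRw ∧ zR²w)).
(F1): fails — aR²d, aR²f but no w with dRw and fR²w.
(F2): fails — bR²a, bR²a but no w with aRw and aR²w.
(F3): fails — sR²s, sR²u but no w with sRw and uR²w.
(F4): condition met.
Valid on: (F4).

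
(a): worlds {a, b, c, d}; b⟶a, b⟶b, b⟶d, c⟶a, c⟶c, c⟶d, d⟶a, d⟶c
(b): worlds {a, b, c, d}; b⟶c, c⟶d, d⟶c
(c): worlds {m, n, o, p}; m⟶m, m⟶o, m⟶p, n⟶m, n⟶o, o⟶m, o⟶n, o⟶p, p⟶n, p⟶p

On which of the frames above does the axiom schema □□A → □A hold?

(a), (c)

Frame correspondent (Sahlqvist): ∀x ∀y (Rxy → ∃z (Rxz ∧ Rzy)) — i.e. density.
(a): condition met.
(b): fails — Rbc but no z with Rbz and Rzc.
(c): condition met.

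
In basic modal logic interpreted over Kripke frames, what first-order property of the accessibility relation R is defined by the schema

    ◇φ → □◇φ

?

the Euclidean property: ∀x ∀y ∀z (Rxy ∧ Rxz → Ryz)

Suppose ◇φ→□◇φ is valid. Take Rxy, Rxz and set V(φ)={y}. Then ◇φ at x, so □◇φ at x, so ◇φ at z, so some w with Rzw has φ; w=y, i.e. Rzy. By symmetry of the argument, Ryz.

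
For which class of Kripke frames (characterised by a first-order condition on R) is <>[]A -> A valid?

symmetry: forall x forall y (Rxy -> Ryx)

Replacing A by ¬A and contraposing gives the equivalent schema A → □◇A.
Suppose A→□◇A is valid. Take Rxy and set V(A)={x}. Then A at x, so □◇A at x, so ◇A at y, so some z with Ryz has A; z=x, i.e. Ryx.
Conversely, on a frame with symmetry the schema holds at every world under every valuation.
So the correspondent is symmetry.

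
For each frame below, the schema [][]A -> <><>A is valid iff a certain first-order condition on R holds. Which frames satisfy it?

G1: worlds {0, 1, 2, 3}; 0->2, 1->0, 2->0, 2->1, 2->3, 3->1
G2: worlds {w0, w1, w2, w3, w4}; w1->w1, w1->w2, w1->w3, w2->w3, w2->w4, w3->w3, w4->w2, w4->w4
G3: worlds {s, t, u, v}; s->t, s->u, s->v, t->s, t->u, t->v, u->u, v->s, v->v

G1, G3

The schema corresponds to a generalized confluence (Geach) condition: forall x exists w (x R^2 w & x R^2 w).
G1: condition met.
G2: fails — at w0 but no w with w0R²w and w0R²w.
G3: condition met.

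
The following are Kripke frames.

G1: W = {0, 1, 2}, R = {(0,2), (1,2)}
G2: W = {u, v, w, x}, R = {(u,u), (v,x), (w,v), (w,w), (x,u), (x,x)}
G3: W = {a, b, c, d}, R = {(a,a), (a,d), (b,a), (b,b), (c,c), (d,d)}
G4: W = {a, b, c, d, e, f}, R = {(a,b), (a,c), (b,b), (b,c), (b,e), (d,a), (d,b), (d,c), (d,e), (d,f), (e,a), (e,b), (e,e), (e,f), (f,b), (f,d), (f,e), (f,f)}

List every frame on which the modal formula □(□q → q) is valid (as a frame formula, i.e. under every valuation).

Frame correspondent (Sahlqvist): ∀x ∀y (Rxy → Ryy) — i.e. shift-reflexivity.
G1: fails — R12 but not R22.
G2: fails — Rwv but not Rvv.
G3: ✓.
G4: fails — Rbc but not Rcc.

G3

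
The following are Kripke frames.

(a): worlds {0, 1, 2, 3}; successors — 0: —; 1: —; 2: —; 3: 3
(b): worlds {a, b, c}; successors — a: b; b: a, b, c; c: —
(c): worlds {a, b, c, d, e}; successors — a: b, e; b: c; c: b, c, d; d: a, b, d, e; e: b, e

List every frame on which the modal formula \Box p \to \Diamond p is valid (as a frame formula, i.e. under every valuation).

(c)

The schema corresponds to seriality: \forall x \exists y Rxy.
(a): fails — world 0 has no successor.
(b): fails — world c has no successor.
(c): holds.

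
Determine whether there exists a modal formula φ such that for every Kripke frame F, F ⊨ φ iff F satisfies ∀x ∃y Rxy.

Yes, by □p → ◇p

This is a Sahlqvist condition; the D axiom □p → ◇p defines it.
Suppose □p→◇p is valid. At any x set V(p)=W. Then □p at x, so ◇p at x, so x has a successor.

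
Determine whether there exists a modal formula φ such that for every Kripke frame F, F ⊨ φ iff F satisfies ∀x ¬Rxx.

No

Any modally definable frame class is closed under surjective bounded morphisms.
The 5-cycle (worlds s,t,u,v,w with s→t→u→v→w→s) is irreflexive, and the map sending every world to a single reflexive point • is a surjective bounded morphism (forth: every edge maps to (•,•); back: every world has a successor). So any modal formula valid on the 5-cycle is also valid on the reflexive point, which is not irreflexive.
So no modal formula (or set of formulas) defines exactly the irreflexive frames.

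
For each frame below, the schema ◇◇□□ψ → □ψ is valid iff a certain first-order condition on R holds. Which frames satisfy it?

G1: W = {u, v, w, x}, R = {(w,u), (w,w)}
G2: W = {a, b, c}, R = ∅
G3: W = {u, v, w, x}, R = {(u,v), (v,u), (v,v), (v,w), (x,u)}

G2

This is the axiom for a generalized confluence (Geach) condition; its first-order frame correspondent is ∀x ∀y ∀z ((xR²y ∧ xRz) → ∃w (yR²w ∧ z = w)).
G1: fails — wR²u, wRu but no t with uR²t and u=t.
G2: condition met.
G3: fails — uR²w, uRv but no t with wR²t and v=t.
Valid on: G2.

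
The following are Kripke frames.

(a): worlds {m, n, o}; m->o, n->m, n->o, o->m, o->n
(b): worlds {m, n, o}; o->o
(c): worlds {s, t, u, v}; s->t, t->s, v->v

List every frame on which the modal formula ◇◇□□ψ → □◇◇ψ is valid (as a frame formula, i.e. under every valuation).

The schema corresponds to a generalized confluence (Geach) condition: ∀x ∀y ∀z ((xR²y ∧ xRz) → ∃w (yR²w ∧ zR²w)).
(a): ✓.
(b): ✓.
(c): fails — sR²s, sRt but no w with sR²w and tR²w.
Valid on: (a), (b).

(a), (b)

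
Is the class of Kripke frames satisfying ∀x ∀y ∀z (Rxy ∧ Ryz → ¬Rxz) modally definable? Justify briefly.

Not definable by any modal formula

Any modally definable frame class is closed under surjective bounded morphisms.
The 7-cycle (worlds w0,w1,w2,w3,w4,w5,w6 with w0→w1→w2→w3→w4→w5→w6→w0) is intransitive. Mapping every world to a single reflexive point • is a surjective bounded morphism; the reflexive point is not intransitive (R••∧R•• but R••).
So no modal formula (or set of formulas) defines exactly the intransitive frames.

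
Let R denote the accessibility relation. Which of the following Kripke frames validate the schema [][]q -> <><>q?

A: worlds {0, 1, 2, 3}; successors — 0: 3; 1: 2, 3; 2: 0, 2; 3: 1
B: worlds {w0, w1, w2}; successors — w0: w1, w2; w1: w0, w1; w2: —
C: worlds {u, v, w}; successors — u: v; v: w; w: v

Frame correspondent (Sahlqvist): forall x exists w (x R^2 w & x R^2 w) — i.e. a generalized confluence (Geach) condition.
A: satisfies the condition.
B: fails — at w2 but no w with w2R²w and w2R²w.
C: satisfies the condition.
Valid on: A, C.

A, C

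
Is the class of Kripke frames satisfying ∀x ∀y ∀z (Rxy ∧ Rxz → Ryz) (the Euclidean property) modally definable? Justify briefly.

Definable; ◇p → □◇p defines it

Yes: it is the Euclidean property, defined by the 5 schema ◇p → □◇p.
Suppose ◇p→□◇p is valid. Take Rxy, Rxz and set V(p)={y}. Then ◇p at x, so □◇p at x, so ◇p at z, so some w with Rzw has p; w=y, i.e. Rzy. By symmetry of the argument, Ryz.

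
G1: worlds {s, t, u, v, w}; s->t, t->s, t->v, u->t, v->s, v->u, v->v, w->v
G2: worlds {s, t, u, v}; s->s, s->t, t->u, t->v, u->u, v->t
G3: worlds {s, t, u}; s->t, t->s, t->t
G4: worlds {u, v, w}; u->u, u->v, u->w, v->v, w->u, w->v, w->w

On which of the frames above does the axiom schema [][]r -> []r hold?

G3, G4

The schema corresponds to density: forall x forall y (Rxy -> exists z (Rxz & Rzy)).
G1: fails — Rut but no z with Ruz and Rzt.
G2: fails — Rtv but no z with Rtz and Rzv.
G3: condition met.
G4: condition met.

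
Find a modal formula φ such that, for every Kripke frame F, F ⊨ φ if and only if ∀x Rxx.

A defining formula is □ψ → ψ (the T axiom).

□ψ → ψ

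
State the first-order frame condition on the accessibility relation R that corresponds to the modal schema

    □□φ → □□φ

This is a Sahlqvist (Geach-type) schema ◇^0□^2φ → □^2◇^0φ.
Minimal-valuation argument: fix x; take any y with xR^0y and any z with xR^2z. Set V(φ) to the set of worlds R-reachable from y in exactly 2 steps. Then □^2φ holds at y, so the antecedent holds at x; validity forces ◇^0φ at z, giving a w with zR^0w and yR^2w.
First-order correspondent: ∀x ∀z (xR²z → ∃w (xR²w ∧ z = w)).

∀x ∀z (xR²z → ∃w (xR²w ∧ z = w))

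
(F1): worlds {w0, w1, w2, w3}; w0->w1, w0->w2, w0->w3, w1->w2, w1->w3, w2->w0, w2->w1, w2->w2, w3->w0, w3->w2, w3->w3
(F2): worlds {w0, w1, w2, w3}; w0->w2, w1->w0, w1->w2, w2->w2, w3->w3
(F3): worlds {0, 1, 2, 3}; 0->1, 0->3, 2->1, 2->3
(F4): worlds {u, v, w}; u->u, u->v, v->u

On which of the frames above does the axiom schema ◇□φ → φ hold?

This is the axiom for symmetry; its first-order frame correspondent is ∀x ∀y (Rxy → Ryx).
(F1): fails — Rw3w2 but not Rw2w3.
(F2): fails — Rw1w2 but not Rw2w1.
(F3): fails — R01 but not R10.
(F4): condition met.
Valid on: (F4).

(F4)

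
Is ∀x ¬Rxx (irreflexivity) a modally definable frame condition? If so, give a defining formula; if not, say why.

Not definable by any modal formula

Modal frame validity is preserved under surjective bounded morphisms.
The 2-cycle (worlds a,b with a→b→a) is irreflexive, and the map sending every world to a single reflexive point • is a surjective bounded morphism (forth: every edge maps to (•,•); back: every world has a successor). So any modal formula valid on the 2-cycle is also valid on the reflexive point, which is not irreflexive.
Hence irreflexivity is not modally definable.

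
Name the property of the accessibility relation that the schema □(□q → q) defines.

shift-reflexivity: ∀x ∀y (Rxy → Ryy)

Suppose □(□q→q) is valid. Take Rxy and set V(q)={w : Ryw}. Then at y, □q holds; since □(□q→q) at x, □q→q at y, so q at y, i.e. Ryy.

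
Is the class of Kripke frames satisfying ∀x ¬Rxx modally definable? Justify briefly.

Not modally definable

Modal frame validity is preserved under surjective bounded morphisms.
The 3-cycle (worlds w0,w1,w2 with w0→w1→w2→w0) is irreflexive, and the map sending every world to a single reflexive point • is a surjective bounded morphism (forth: every edge maps to (•,•); back: every world has a successor). So any modal formula valid on the 3-cycle is also valid on the reflexive point, which is not irreflexive.
So the class is not modally definable.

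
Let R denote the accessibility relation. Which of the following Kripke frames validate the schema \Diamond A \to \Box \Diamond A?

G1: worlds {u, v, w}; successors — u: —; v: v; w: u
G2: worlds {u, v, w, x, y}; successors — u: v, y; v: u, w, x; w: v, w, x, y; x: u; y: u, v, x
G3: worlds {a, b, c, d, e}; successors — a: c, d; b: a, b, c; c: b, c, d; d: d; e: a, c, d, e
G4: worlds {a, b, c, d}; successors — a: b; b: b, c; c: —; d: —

This is the axiom for the Euclidean property; its first-order frame correspondent is \forall x \forall y \forall z (Rxy \wedge Rxz \to Ryz).
G1: fails — Rwu and Rwu but not Ruu.
G2: fails — Ruv and Ruv but not Rvv.
G3: fails — Rad and Rac but not Rdc.
G4: fails — Rbc and Rbc but not Rcc.
Valid on no frame.

none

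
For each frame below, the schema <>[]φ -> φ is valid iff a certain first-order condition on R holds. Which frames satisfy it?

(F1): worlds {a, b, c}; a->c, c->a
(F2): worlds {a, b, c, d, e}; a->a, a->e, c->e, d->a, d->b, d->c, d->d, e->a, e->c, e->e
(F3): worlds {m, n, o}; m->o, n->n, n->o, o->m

(F1)

This is the axiom for a generalized confluence (Geach) condition; its first-order frame correspondent is forall x forall y (xRy -> exists w (yRw & x = w)).
(F1): ✓.
(F2): fails — dRa but no w with aRw and d=w.
(F3): fails — nRo but no w with oRw and n=w.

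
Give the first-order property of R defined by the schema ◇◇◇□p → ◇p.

This is a Sahlqvist (Geach-type) schema ◇^3□^1p → □^0◇^1p.
Minimal-valuation argument: fix x; take any y with xR^3y and any z with xR^0z. Set V(p) to the set of worlds R-reachable from y in exactly 1 step. Then □^1p holds at y, so the antecedent holds at x; validity forces ◇^1p at z, giving a w with zR^1w and yR^1w.
First-order correspondent: ∀x ∀y (xR³y → ∃w (yRw ∧ xRw)).

∀x ∀y (xR³y → ∃w (yRw ∧ xRw))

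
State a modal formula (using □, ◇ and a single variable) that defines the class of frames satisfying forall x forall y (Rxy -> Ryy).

This is shift-reflexivity; the standard corresponding axiom is T□: □(□p → p).
Suppose □(□p→p) is valid. Take Rxy and set V(p)={w : Ryw}. Then at y, □p holds; since □(□p→p) at x, □p→p at y, so p at y, i.e. Ryy.

□(□p → p)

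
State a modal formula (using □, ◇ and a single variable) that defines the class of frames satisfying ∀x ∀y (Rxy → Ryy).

The condition is shift-reflexivity. The T□ schema □(□q → q) defines it.
Suppose □(□q→q) is valid. Take Rxy and set V(q)={w : Ryw}. Then at y, □q holds; since □(□q→q) at x, □q→q at y, so q at y, i.e. Ryy.

□(□q → q)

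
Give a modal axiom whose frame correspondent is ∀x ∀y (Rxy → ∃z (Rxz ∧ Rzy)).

□□r → □r

A defining formula is □□r → □r (the C4 axiom).
Suppose □□r→□r is valid. Take Rxy and set V(r)={w : xR²w}. Then □□r at x, so □r at x, so r at y, i.e. ∃z(Rxz∧Rzy).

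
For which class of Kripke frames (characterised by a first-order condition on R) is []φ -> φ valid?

Reflexivity

Suppose □φ→φ is valid. At any x set V(φ)={w : Rxw}. Then □φ holds at x, so φ holds at x, i.e. Rxx.
Conversely, on a frame with reflexivity the schema holds at every world under every valuation.
So the correspondent is reflexivity.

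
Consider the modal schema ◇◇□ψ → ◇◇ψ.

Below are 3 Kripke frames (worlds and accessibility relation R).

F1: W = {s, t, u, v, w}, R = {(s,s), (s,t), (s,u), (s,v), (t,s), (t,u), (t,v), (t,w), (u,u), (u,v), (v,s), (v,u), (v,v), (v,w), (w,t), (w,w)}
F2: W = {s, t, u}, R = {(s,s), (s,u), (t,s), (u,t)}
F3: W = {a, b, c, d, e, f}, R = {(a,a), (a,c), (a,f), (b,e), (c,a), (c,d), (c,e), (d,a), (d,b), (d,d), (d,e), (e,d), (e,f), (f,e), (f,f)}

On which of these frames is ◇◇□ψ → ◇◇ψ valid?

The schema corresponds to a generalized confluence (Geach) condition: ∀x ∀y (xR²y → ∃w (yRw ∧ xR²w)).
F1: ✓.
F2: fails — tR²u but no w with uRw and tR²w.
F3: ✓.

F1, F3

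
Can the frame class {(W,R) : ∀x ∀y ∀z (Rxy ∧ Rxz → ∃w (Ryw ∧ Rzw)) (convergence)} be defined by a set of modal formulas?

This is a Sahlqvist condition; the .2 axiom ◇□q → □◇q defines it.

Yes, by ◇□q → □◇q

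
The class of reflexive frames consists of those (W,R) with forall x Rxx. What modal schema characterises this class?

□p → p

The condition is reflexivity. The T schema □p → p defines it.
Suppose □p→p is valid. At any x set V(p)={w : Rxw}. Then □p holds at x, so p holds at x, i.e. Rxx.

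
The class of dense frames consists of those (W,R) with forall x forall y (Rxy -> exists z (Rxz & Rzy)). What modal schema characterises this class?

The condition is density. The C4 schema □□ψ → □ψ defines it.
Suppose □□ψ→□ψ is valid. Take Rxy and set V(ψ)={w : xR²w}. Then □□ψ at x, so □ψ at x, so ψ at y, i.e. ∃z(Rxz∧Rzy).

□□ψ → □ψ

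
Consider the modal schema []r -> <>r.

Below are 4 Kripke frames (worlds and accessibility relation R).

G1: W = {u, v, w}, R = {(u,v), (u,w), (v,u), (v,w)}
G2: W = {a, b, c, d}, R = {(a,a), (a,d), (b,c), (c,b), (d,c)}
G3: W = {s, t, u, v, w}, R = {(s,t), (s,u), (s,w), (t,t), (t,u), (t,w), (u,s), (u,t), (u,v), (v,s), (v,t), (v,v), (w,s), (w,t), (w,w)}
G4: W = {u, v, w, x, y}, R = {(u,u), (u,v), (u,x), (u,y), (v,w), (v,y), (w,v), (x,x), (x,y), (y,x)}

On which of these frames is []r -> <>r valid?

G2, G3, G4

This is the axiom for seriality; its first-order frame correspondent is forall x exists y Rxy.
G1: fails — world w has no successor.
G2: holds.
G3: holds.
G4: holds.
Valid on: G2, G3, G4.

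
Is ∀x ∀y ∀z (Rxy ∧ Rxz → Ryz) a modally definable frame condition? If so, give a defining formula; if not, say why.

Definable; ◇q → □◇q defines it

This is a Sahlqvist condition; the 5 axiom ◇q → □◇q defines it.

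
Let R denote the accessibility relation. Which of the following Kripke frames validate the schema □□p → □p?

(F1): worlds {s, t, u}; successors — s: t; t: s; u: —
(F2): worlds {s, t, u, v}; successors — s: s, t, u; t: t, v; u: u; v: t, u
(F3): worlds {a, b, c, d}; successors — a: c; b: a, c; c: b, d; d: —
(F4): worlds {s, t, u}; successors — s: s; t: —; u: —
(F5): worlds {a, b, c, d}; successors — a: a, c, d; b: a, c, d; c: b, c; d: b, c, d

This is the axiom for density; its first-order frame correspondent is ∀x ∀y (Rxy → ∃z (Rxz ∧ Rzy)).
(F1): fails — Rts but no z with Rtz and Rzs.
(F2): holds.
(F3): fails — Rcd but no z with Rcz and Rzd.
(F4): holds.
(F5): holds.
Valid on: (F2), (F4), (F5).

(F2), (F4), (F5)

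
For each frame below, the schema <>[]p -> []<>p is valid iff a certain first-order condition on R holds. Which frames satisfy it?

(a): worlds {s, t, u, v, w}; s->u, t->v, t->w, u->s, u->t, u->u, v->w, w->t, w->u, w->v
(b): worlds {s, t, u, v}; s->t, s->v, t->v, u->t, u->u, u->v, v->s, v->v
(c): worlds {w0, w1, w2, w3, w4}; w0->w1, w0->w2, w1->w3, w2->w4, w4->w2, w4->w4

The schema corresponds to convergence: forall x forall y forall z (Rxy & Rxz -> exists w (Ryw & Rzw)).
(a): fails — Rtv and Rtw but v and w have no common successor.
(b): condition met.
(c): fails — Rw0w1 and Rw0w2 but w1 and w2 have no common successor.

(b)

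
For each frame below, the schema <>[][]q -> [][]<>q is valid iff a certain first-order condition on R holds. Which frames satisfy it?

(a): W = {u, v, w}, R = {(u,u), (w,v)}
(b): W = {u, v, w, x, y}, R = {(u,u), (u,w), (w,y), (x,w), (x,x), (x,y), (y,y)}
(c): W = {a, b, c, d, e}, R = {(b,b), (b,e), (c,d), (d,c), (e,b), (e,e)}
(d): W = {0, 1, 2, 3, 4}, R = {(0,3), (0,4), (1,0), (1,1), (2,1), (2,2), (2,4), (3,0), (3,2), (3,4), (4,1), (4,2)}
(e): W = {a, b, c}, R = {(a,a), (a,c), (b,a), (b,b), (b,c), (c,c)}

(a), (c), (d), (e)

The schema corresponds to a generalized confluence (Geach) condition: forall x forall y forall z ((xRy & x R^2 z) -> exists w (y R^2 w & zRw)).
(a): satisfies the condition.
(b): fails — uRw, uR²u but no t with wR²t and uRt.
(c): satisfies the condition.
(d): satisfies the condition.
(e): satisfies the condition.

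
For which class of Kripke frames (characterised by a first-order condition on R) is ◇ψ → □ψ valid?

Suppose ◇ψ→□ψ is valid. Take Rxy, Rxz and set V(ψ)={y}. Then ◇ψ at x, so □ψ at x, so ψ at z, i.e. z=y.
Conversely, on a frame with partial functionality the schema holds at every world under every valuation.
Frame condition: ∀x ∀y ∀z (Rxy ∧ Rxz → y = z).

partial functionality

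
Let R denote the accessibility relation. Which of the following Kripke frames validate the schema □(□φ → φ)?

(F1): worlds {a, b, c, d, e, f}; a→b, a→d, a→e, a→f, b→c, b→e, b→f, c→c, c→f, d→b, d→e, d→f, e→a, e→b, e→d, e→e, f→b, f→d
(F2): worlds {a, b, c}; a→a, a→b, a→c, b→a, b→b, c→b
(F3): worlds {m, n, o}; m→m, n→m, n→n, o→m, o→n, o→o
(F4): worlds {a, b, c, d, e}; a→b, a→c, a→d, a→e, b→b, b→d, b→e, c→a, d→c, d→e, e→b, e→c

(F3)

Frame correspondent (Sahlqvist): ∀x ∀y (Rxy → Ryy) — i.e. shift-reflexivity.
(F1): fails — Reb but not Rbb.
(F2): fails — Rac but not Rcc.
(F3): satisfies the condition.
(F4): fails — Rde but not Ree.
Valid on: (F3).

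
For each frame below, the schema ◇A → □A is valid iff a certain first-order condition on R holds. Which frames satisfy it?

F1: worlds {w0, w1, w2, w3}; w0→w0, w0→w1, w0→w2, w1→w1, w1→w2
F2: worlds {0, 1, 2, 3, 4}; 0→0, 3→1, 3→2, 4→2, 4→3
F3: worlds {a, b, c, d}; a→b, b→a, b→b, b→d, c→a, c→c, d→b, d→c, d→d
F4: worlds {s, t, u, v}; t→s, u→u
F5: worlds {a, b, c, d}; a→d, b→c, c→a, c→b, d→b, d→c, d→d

F4

The schema corresponds to partial functionality: ∀x ∀y ∀z (Rxy ∧ Rxz → y = z).
F1: fails — w0 sees both w0 and w1.
F2: fails — 3 sees both 1 and 2.
F3: fails — b sees both a and b.
F4: ✓.
F5: fails — c sees both a and b.
Valid on: F4.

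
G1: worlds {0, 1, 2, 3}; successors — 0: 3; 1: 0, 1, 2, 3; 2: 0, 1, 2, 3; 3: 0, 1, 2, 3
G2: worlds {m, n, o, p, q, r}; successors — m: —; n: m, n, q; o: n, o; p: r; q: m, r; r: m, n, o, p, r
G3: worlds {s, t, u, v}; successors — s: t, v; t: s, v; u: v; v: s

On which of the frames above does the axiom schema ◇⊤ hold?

Frame correspondent (Sahlqvist): ∀x ∃y Rxy — i.e. seriality.
G1: ✓.
G2: fails — world m has no successor.
G3: ✓.

G1, G3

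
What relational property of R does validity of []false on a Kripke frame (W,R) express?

This schema is the Ver axiom.
Its frame correspondent is emptiness of R — forall x forall y ~Rxy.

emptiness of R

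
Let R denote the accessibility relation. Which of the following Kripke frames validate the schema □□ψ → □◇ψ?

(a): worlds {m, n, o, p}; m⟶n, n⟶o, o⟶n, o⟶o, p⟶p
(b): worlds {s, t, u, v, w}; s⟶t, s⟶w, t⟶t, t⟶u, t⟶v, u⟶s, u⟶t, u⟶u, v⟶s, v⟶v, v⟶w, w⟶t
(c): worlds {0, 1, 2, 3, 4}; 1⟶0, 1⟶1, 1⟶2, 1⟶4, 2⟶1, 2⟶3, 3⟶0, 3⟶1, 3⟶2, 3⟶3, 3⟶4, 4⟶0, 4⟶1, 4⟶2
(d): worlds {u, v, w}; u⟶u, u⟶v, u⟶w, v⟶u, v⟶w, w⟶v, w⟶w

(a), (b), (d)

The schema corresponds to a generalized confluence (Geach) condition: ∀x ∀z (xRz → ∃w (xR²w ∧ zRw)).
(a): holds.
(b): holds.
(c): fails — 1R0 but no w with 1R²w and 0Rw.
(d): holds.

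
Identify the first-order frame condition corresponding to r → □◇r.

symmetry

Suppose r→□◇r is valid. Take Rxy and set V(r)={x}. Then r at x, so □◇r at x, so ◇r at y, so some z with Ryz has r; z=x, i.e. Ryx.
Conversely, any frame satisfying ∀x ∀y (Rxy → Ryx) validates the schema.
Frame condition: ∀x ∀y (Rxy → Ryx).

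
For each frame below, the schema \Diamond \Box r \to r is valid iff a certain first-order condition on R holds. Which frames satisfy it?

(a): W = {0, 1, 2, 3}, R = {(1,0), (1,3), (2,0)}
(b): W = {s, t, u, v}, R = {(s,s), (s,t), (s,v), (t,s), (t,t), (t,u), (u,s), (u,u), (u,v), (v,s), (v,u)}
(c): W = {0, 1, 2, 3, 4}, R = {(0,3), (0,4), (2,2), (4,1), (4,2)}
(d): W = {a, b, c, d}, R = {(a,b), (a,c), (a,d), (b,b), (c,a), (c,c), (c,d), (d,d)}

The schema corresponds to symmetry: \forall x \forall y (Rxy \to Ryx).
(a): fails — R10 but not R01.
(b): fails — Rus but not Rsu.
(c): fails — R04 but not R40.
(d): fails — Rcd but not Rdc.

none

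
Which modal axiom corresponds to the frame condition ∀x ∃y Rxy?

The condition is seriality. The D schema □p → ◇p defines it.

□p → ◇p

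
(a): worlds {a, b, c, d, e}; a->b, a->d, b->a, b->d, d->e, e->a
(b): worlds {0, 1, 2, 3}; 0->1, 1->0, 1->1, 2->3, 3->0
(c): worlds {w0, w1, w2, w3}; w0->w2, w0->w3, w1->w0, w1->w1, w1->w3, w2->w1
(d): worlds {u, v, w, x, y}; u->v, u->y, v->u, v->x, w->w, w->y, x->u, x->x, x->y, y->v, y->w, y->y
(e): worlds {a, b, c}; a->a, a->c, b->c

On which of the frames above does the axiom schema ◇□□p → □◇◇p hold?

Frame correspondent (Sahlqvist): ∀x ∀y ∀z ((xRy ∧ xRz) → ∃w (yR²w ∧ zR²w)) — i.e. a generalized confluence (Geach) condition.
(a): fails — aRb, aRd but no w with bR²w and dR²w.
(b): ✓.
(c): fails — w0Rw2, w0Rw3 but no w with w2R²w and w3R²w.
(d): ✓.
(e): fails — aRa, aRc but no w with aR²w and cR²w.
Valid on: (b), (d).

(b), (d)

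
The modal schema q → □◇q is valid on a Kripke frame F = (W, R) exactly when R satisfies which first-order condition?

Symmetry

Suppose q→□◇q is valid. Take Rxy and set V(q)={x}. Then q at x, so □◇q at x, so ◇q at y, so some z with Ryz has q; z=x, i.e. Ryx.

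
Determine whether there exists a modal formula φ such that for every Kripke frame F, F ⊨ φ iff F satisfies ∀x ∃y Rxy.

Yes, by □p → ◇p

The condition is seriality. A defining modal formula is □p → ◇p.
Suppose □p→◇p is valid. At any x set V(p)=W. Then □p at x, so ◇p at x, so x has a successor.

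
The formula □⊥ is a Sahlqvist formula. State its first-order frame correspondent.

□⊥ is valid iff no world has any successor (otherwise □⊥ fails at any world with one).
Conversely, on a frame with emptiness of R the schema holds at every world under every valuation.
Frame condition: ∀x ∀y ¬Rxy.

Emptiness of R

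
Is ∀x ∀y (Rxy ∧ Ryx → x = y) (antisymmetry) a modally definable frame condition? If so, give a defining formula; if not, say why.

If a class were modally definable it would be closed under surjective bounded morphisms (Goldblatt–Thomason).
The 4-cycle (worlds s,t,u,v with s→t→u→v→s) is antisymmetric. Sending even-indexed worlds to a and odd-indexed worlds to b is a surjective bounded morphism onto the two-world frame with a↔b, which is not antisymmetric.
So no modal formula (or set of formulas) defines exactly the antisymmetric frames.

Not definable by any modal formula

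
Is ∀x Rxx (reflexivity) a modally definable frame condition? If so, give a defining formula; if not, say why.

The condition is reflexivity. A defining modal formula is □p → p.
Suppose □p→p is valid. At any x set V(p)={w : Rxw}. Then □p holds at x, so p holds at x, i.e. Rxx.

Yes, by □p → p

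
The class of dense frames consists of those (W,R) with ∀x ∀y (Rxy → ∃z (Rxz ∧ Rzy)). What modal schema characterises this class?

A defining formula is □□r → □r (the C4 axiom).
Suppose □□r→□r is valid. Take Rxy and set V(r)={w : xR²w}. Then □□r at x, so □r at x, so r at y, i.e. ∃z(Rxz∧Rzy).

□□r → □r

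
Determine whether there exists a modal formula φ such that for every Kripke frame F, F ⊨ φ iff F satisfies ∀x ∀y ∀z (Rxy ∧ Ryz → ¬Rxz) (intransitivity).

Any modally definable frame class is closed under surjective bounded morphisms.
The 3-cycle (worlds 0,1,2 with 0→1→2→0) is intransitive. Mapping every world to a single reflexive point • is a surjective bounded morphism; the reflexive point is not intransitive (R••∧R•• but R••).
So the class is not modally definable.

No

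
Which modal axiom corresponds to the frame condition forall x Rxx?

□p → p

The condition is reflexivity. The T schema □p → p defines it.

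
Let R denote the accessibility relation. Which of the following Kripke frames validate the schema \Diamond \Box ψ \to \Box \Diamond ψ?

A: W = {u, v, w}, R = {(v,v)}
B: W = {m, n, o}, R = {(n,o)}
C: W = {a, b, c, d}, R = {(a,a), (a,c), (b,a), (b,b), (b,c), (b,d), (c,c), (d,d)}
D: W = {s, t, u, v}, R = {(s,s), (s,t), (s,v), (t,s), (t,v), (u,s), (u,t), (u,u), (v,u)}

A

The schema corresponds to convergence: \forall x \forall y \forall z (Rxy \wedge Rxz \to \exists w (Ryw \wedge Rzw)).
A: satisfies the condition.
B: fails — Rno and Rno but o and o have no common successor.
C: fails — Rbc and Rbd but c and d have no common successor.
D: fails — Rsv and Rss but v and s have no common successor.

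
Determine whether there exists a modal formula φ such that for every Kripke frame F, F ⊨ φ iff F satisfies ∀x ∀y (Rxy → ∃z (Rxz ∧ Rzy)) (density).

The condition is density. A defining modal formula is □□p → □p.
Suppose □□p→□p is valid. Take Rxy and set V(p)={w : xR²w}. Then □□p at x, so □p at x, so p at y, i.e. ∃z(Rxz∧Rzy).

Definable; □□p → □p defines it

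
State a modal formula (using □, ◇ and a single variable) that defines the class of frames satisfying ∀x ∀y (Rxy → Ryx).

This is symmetry; the standard corresponding axiom is B: q → □◇q.
Suppose q→□◇q is valid. Take Rxy and set V(q)={x}. Then q at x, so □◇q at x, so ◇q at y, so some z with Ryz has q; z=x, i.e. Ryx.

q → □◇q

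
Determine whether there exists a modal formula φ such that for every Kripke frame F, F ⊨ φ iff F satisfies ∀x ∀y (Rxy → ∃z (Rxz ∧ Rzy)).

Yes: it is density, defined by the C4 schema □□p → □p.

Yes, by □□p → □p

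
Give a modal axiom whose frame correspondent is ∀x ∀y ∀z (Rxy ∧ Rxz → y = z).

◇s → □s

A defining formula is ◇s → □s (the CD axiom).
Suppose ◇s→□s is valid. Take Rxy, Rxz and set V(s)={y}. Then ◇s at x, so □s at x, so s at z, i.e. z=y.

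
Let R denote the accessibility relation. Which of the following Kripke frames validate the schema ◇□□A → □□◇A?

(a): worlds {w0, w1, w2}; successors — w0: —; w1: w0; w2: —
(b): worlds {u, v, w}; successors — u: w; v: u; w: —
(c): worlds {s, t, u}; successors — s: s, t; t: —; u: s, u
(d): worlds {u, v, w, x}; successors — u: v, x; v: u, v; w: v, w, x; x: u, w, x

(a), (d)

This is the axiom for a generalized confluence (Geach) condition; its first-order frame correspondent is ∀x ∀y ∀z ((xRy ∧ xR²z) → ∃w (yR²w ∧ zRw)).
(a): holds.
(b): fails — vRu, vR²w but no t with uR²t and wRt.
(c): fails — sRs, sR²t but no w with sR²w and tRw.
(d): holds.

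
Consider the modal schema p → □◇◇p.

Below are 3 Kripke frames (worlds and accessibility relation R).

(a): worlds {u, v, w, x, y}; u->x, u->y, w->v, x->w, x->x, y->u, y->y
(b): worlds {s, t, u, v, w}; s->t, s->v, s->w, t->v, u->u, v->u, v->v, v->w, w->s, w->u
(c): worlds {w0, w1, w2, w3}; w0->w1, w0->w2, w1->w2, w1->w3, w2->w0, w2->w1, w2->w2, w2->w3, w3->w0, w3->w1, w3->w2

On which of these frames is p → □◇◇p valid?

(c)

The schema corresponds to a generalized confluence (Geach) condition: ∀x ∀z (xRz → ∃w (x = w ∧ zR²w)).
(a): fails — uRx but no t with u=t and xR²t.
(b): fails — sRt but no w* with s=w* and tR²w*.
(c): satisfies the condition.
Valid on: (c).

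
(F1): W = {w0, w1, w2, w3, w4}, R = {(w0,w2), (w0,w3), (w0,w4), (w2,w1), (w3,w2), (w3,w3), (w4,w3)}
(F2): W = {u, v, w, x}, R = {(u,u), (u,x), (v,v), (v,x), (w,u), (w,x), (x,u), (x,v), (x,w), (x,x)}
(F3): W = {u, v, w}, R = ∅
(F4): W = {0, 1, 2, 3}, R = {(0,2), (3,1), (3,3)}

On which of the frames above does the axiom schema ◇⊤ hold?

This is the axiom for seriality; its first-order frame correspondent is ∀x ∃y Rxy.
(F1): fails — world w1 has no successor.
(F2): condition met.
(F3): fails — world u has no successor.
(F4): fails — world 1 has no successor.

(F2)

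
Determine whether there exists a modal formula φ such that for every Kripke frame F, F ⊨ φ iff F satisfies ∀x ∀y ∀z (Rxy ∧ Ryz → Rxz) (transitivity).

This is a Sahlqvist condition; the 4 axiom □p → □□p defines it.
Suppose □p→□□p is valid. Take Rxy, Ryz and set V(p)={w : Rxw}. Then □p at x, so □□p at x, so □p at y, so p at z, i.e. Rxz.

Definable; □p → □□p defines it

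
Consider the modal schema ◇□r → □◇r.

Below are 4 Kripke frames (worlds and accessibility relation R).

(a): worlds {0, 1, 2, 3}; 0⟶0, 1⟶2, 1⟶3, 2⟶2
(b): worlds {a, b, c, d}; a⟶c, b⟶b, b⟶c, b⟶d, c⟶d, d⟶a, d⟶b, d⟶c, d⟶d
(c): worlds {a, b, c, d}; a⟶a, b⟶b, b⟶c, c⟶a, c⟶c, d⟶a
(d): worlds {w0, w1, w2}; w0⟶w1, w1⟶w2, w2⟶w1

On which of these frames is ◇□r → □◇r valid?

(c), (d)

This is the axiom for convergence; its first-order frame correspondent is ∀x ∀y ∀z (Rxy ∧ Rxz → ∃w (Ryw ∧ Rzw)).
(a): fails — R12 and R13 but 2 and 3 have no common successor.
(b): fails — Rdc and Rda but c and a have no common successor.
(c): ✓.
(d): ✓.
Valid on: (c), (d).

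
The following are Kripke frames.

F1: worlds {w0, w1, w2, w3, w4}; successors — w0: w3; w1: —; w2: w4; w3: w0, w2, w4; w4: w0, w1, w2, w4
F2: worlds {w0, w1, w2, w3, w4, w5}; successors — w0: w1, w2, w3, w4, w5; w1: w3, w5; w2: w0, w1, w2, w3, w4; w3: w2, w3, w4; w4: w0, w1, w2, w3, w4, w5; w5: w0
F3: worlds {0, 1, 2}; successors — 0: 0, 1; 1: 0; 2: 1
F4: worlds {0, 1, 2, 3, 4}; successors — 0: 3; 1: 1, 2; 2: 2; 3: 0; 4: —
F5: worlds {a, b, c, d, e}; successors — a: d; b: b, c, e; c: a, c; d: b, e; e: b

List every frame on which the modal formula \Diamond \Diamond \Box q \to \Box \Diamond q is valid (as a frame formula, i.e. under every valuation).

The schema corresponds to a generalized confluence (Geach) condition: \forall x \forall y \forall z ((x R^2 y \wedge xRz) \to \exists w (yRw \wedge zRw)).
F1: fails — w0R²w0, w0Rw3 but no w with w0Rw and w3Rw.
F2: fails — w0R²w0, w0Rw5 but no w with w0Rw and w5Rw.
F3: holds.
F4: fails — 0R²0, 0R3 but no w with 0Rw and 3Rw.
F5: fails — bR²a, bRb but no w with aRw and bRw.
Valid on: F3.

F3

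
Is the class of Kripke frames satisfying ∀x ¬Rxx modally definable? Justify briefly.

Not definable by any modal formula

Any modally definable frame class is closed under surjective bounded morphisms.
The 2-cycle (worlds a,b with a→b→a) is irreflexive, and the map sending every world to a single reflexive point • is a surjective bounded morphism (forth: every edge maps to (•,•); back: every world has a successor). So any modal formula valid on the 2-cycle is also valid on the reflexive point, which is not irreflexive.
So no modal formula (or set of formulas) defines exactly the irreflexive frames.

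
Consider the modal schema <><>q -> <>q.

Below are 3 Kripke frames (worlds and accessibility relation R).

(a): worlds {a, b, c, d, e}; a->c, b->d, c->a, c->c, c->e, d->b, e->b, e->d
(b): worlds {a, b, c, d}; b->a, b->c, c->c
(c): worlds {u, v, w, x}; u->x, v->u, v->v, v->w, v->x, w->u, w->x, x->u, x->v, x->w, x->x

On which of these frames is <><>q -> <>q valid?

This is the axiom for transitivity; its first-order frame correspondent is forall x forall y forall z (Rxy & Ryz -> Rxz).
(a): fails — Rce and Reb but not Rcb.
(b): ✓.
(c): fails — Rwx and Rxw but not Rww.

(b)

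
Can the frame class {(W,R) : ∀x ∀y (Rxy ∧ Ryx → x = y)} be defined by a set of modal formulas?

If a class were modally definable it would be closed under surjective bounded morphisms (Goldblatt–Thomason).
The 4-cycle (worlds a,b,c,d with a→b→c→d→a) is antisymmetric. Sending even-indexed worlds to • and odd-indexed worlds to ∘ is a surjective bounded morphism onto the two-world frame with •↔∘, which is not antisymmetric.
So the class is not modally definable.

Not modally definable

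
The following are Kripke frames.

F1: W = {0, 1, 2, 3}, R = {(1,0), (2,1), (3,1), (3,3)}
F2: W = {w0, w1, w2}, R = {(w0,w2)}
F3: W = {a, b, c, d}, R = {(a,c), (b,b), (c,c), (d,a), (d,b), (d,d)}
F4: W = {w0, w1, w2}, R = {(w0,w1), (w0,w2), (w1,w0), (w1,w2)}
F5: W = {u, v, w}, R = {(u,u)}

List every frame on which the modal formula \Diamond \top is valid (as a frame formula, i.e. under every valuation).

Frame correspondent (Sahlqvist): \forall x \exists y Rxy — i.e. seriality.
F1: fails — world 0 has no successor.
F2: fails — world w1 has no successor.
F3: holds.
F4: fails — world w2 has no successor.
F5: fails — world v has no successor.

F3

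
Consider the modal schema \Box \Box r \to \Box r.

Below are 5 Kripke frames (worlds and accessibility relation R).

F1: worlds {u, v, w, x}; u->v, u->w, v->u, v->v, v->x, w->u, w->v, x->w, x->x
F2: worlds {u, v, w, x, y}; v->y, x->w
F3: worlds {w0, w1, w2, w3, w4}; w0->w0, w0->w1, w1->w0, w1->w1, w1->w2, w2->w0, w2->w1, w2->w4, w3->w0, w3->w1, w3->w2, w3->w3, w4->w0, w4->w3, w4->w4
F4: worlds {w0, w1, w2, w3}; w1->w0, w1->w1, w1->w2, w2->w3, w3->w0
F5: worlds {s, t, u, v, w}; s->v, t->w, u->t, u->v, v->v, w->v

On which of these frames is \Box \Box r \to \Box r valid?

F3

Frame correspondent (Sahlqvist): \forall x \forall y (Rxy \to \exists z (Rxz \wedge Rzy)) — i.e. density.
F1: fails — Ruw but no z with Ruz and Rzw.
F2: fails — Rxw but no z with Rxz and Rzw.
F3: holds.
F4: fails — Rw3w0 but no z with Rw3z and Rzw0.
F5: fails — Rut but no z with Ruz and Rzt.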